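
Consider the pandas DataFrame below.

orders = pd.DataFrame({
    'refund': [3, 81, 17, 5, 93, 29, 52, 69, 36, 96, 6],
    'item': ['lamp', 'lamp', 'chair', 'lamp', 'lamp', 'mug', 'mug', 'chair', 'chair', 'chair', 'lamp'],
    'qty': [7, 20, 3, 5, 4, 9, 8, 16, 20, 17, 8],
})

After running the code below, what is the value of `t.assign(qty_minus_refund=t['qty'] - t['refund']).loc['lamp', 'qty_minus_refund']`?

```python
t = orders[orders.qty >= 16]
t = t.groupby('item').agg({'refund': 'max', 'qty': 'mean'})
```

filter rows where qty >= 16:
   refund   item  qty
1      81   lamp   20
7      69  chair   16
8      36  chair   20
9      96  chair   17
group by item: max(refund), mean(qty):
       refund        qty
item                    
chair      96  17.666667
lamp       81  20.000000
add column qty_minus_refund = t['qty'] - t['refund']:
       refund        qty  qty_minus_refund
item                                      
chair      96  17.666667        -78.333333
lamp       81  20.000000        -61.000000
Finally, value at row 'lamp', column 'qty_minus_refund' = -61.0.

-61.0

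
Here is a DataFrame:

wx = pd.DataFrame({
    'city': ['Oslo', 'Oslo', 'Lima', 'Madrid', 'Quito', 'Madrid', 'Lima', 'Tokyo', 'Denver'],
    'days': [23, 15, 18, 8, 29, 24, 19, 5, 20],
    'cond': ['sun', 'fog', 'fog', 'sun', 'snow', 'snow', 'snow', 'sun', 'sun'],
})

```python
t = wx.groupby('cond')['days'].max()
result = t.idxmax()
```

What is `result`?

group by cond, max of days:
cond
fog     18
snow    29
sun     23
Name: days, dtype: int64
Finally, label with the largest value = snow.

snow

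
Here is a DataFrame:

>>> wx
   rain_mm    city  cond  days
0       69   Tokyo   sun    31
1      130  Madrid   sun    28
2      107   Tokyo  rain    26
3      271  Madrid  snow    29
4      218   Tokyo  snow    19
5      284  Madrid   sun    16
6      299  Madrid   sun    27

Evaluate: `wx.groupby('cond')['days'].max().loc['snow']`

29

group by cond, max of days:
cond
rain    26
snow    29
sun     31
Name: days, dtype: int64
Taking the value at index 'snow' gives 29.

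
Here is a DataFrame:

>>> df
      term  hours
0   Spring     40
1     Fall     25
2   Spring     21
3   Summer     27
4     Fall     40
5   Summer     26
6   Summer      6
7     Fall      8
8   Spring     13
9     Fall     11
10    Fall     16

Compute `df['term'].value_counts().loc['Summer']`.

value_counts of term:
term
Fall      5
Spring    3
Summer    3
Name: count, dtype: int64

3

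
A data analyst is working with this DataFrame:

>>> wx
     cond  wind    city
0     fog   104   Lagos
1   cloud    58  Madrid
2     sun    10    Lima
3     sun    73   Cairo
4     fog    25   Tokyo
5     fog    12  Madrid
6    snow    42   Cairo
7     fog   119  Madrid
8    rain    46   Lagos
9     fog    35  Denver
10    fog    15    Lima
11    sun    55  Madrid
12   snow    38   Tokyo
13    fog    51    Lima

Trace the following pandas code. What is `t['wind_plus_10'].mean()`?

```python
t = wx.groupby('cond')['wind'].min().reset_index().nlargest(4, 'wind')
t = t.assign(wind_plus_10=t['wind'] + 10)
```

group by cond, min of wind:
cond
cloud    58
fog      12
rain     46
snow     38
sun      10
Name: wind, dtype: int64
reset_index():
    cond  wind
0  cloud    58
1    fog    12
2   rain    46
3   snow    38
4    sun    10
take 4 rows with largest wind:
    cond  wind
0  cloud    58
2   rain    46
3   snow    38
1    fog    12
add column wind_plus_10 = t['wind'] + 10:
    cond  wind  wind_plus_10
0  cloud    58            68
2   rain    46            56
3   snow    38            48
1    fog    12            22
mean of column 'wind_plus_10' → 48.5

48.5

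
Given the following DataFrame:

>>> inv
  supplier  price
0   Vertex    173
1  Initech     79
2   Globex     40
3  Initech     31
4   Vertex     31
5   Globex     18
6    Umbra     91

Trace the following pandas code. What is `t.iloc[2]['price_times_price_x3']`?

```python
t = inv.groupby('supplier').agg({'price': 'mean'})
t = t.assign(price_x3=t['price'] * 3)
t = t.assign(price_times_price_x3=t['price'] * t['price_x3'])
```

group by supplier, mean of price:
          price
supplier       
Globex     29.0
Initech    55.0
Umbra      91.0
Vertex    102.0
add column price_x3 = t['price'] * 3:
          price  price_x3
supplier                 
Globex     29.0      87.0
Initech    55.0     165.0
Umbra      91.0     273.0
Vertex    102.0     306.0
add column price_times_price_x3 = t['price'] * t['price_x3']:
          price  price_x3  price_times_price_x3
supplier                                       
Globex     29.0      87.0                2523.0
Initech    55.0     165.0                9075.0
Umbra      91.0     273.0               24843.0
Vertex    102.0     306.0               31212.0
Then the value at position 2, column 'price_times_price_x3': 24843.0

24843.0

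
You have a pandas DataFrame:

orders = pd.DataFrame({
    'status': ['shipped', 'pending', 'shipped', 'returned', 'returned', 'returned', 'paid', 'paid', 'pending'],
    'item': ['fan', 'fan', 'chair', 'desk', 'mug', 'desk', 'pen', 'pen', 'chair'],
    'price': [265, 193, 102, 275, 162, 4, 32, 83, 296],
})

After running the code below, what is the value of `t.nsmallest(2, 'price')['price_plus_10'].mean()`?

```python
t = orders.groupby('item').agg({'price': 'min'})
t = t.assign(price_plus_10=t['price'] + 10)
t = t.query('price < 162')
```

28.0

group by item, min of price:
       price
item        
chair    102
desk       4
fan      193
mug      162
pen       32
add column price_plus_10 = t['price'] + 10:
       price  price_plus_10
item                       
chair    102            112
desk       4             14
fan      193            203
mug      162            172
pen       32             42
filter rows where price < 162:
       price  price_plus_10
item                       
chair    102            112
desk       4             14
pen       32             42
take 2 rows with smallest price:
      price  price_plus_10
item                      
desk      4             14
pen      32             42
The mean of column 'price_plus_10' is 28.0.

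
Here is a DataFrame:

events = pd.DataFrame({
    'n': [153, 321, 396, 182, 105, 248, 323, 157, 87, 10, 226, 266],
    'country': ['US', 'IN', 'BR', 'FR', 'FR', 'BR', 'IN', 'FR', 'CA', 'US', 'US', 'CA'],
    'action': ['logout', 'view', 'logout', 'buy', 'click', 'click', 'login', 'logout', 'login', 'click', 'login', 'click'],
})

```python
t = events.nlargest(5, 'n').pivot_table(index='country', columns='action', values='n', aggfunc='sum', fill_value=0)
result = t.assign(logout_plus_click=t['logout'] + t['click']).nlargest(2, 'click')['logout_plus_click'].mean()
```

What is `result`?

455.0

take 5 rows with largest n:
      n country  action
2   396      BR  logout
6   323      IN   login
1   321      IN    view
11  266      CA   click
5   248      BR   click
pivot: rows=country, cols=action, sum(n):
action   click  login  logout  view
country                            
BR         248      0     396     0
CA         266      0       0     0
IN           0    323       0   321
add column logout_plus_click = t['logout'] + t['click']:
action   click  login  logout  view  logout_plus_click
country                                               
BR         248      0     396     0                644
CA         266      0       0     0                266
IN           0    323       0   321                  0
take 2 rows with largest click:
action   click  login  logout  view  logout_plus_click
country                                               
CA         266      0       0     0                266
BR         248      0     396     0                644
Finally, mean of column 'logout_plus_click' = 455.0.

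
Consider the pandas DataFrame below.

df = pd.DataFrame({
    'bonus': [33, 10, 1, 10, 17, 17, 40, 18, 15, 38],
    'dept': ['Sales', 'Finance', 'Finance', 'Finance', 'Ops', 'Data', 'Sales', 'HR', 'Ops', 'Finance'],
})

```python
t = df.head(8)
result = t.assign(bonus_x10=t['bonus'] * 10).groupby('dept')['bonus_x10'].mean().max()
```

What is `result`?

365.0

take first 8 rows:
   bonus     dept
0     33    Sales
1     10  Finance
2      1  Finance
3     10  Finance
4     17      Ops
5     17     Data
6     40    Sales
7     18       HR
add column bonus_x10 = t['bonus'] * 10:
   bonus     dept  bonus_x10
0     33    Sales        330
1     10  Finance        100
2      1  Finance         10
3     10  Finance        100
4     17      Ops        170
5     17     Data        170
6     40    Sales        400
7     18       HR        180
group by dept, mean of bonus_x10:
dept
Data       170.0
Finance     70.0
HR         180.0
Ops        170.0
Sales      365.0
Name: bonus_x10, dtype: float64
Reading off the max of the resulting series, we get 365.0.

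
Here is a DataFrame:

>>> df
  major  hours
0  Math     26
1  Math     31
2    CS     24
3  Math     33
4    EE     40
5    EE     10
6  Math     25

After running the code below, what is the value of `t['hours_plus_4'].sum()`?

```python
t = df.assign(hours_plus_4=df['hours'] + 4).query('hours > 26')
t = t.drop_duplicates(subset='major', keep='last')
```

add column hours_plus_4 = df['hours'] + 4:
  major  hours  hours_plus_4
0  Math     26            30
1  Math     31            35
2    CS     24            28
3  Math     33            37
4    EE     40            44
5    EE     10            14
6  Math     25            29
filter rows where hours > 26:
  major  hours  hours_plus_4
1  Math     31            35
3  Math     33            37
4    EE     40            44
drop duplicate major (keep=last):
  major  hours  hours_plus_4
3  Math     33            37
4    EE     40            44

81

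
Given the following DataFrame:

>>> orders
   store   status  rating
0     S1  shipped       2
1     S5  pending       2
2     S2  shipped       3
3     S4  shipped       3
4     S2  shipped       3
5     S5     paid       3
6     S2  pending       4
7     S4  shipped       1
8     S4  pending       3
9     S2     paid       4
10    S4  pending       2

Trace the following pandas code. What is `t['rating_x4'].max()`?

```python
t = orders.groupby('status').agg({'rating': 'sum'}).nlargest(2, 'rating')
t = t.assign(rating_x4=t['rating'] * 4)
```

group by status, sum of rating:
         rating
status         
paid          7
pending      11
shipped      12
take 2 rows with largest rating:
         rating
status         
shipped      12
pending      11
add column rating_x4 = t['rating'] * 4:
         rating  rating_x4
status                    
shipped      12         48
pending      11         44

48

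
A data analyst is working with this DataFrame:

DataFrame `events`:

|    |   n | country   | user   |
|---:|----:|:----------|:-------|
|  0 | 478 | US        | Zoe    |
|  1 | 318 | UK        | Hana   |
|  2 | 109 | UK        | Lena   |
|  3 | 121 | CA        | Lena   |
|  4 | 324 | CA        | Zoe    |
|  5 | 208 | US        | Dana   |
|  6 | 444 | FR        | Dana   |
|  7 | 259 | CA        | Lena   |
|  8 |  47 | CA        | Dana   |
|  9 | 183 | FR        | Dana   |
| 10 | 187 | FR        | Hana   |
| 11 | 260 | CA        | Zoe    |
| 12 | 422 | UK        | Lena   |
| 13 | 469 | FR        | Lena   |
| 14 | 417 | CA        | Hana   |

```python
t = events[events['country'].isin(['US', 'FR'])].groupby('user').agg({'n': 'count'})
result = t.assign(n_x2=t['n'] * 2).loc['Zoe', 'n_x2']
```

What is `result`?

2

filter rows where country in ['US', 'FR']:
      n country  user
0   478      US   Zoe
5   208      US  Dana
6   444      FR  Dana
9   183      FR  Dana
10  187      FR  Hana
13  469      FR  Lena
group by user, count of n:
      n
user   
Dana  3
Hana  1
Lena  1
Zoe   1
add column n_x2 = t['n'] * 2:
      n  n_x2
user         
Dana  3     6
Hana  1     2
Lena  1     2
Zoe   1     2
Then the value at row 'Zoe', column 'n_x2': 2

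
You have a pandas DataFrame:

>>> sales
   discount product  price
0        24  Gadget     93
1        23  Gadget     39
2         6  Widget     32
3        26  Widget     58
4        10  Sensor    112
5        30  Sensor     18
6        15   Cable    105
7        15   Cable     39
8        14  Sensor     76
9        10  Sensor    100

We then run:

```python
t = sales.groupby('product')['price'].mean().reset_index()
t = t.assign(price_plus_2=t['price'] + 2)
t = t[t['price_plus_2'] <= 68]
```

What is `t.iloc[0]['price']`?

66.0

group by product, mean of price:
product
Cable     72.0
Gadget    66.0
Sensor    76.5
Widget    45.0
Name: price, dtype: float64
reset_index():
  product  price
0   Cable   72.0
1  Gadget   66.0
2  Sensor   76.5
3  Widget   45.0
add column price_plus_2 = t['price'] + 2:
  product  price  price_plus_2
0   Cable   72.0          74.0
1  Gadget   66.0          68.0
2  Sensor   76.5          78.5
3  Widget   45.0          47.0
filter rows where price_plus_2 <= 68:
  product  price  price_plus_2
1  Gadget   66.0          68.0
3  Widget   45.0          47.0
Taking the value at position 0, column 'price' gives 66.0.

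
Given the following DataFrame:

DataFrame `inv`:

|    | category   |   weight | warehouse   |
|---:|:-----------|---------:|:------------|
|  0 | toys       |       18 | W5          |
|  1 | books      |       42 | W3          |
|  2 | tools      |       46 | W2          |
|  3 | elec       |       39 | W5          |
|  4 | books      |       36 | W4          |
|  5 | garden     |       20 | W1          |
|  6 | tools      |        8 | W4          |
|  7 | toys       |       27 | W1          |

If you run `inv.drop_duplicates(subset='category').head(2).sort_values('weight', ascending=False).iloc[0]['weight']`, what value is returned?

drop duplicate category (keep=first):
  category  weight warehouse
0     toys      18        W5
1    books      42        W3
2    tools      46        W2
3     elec      39        W5
5   garden      20        W1
take first 2 rows:
  category  weight warehouse
0     toys      18        W5
1    books      42        W3
sort by weight descending:
  category  weight warehouse
1    books      42        W3
0     toys      18        W5
Taking the value at position 0, column 'weight' gives 42.

42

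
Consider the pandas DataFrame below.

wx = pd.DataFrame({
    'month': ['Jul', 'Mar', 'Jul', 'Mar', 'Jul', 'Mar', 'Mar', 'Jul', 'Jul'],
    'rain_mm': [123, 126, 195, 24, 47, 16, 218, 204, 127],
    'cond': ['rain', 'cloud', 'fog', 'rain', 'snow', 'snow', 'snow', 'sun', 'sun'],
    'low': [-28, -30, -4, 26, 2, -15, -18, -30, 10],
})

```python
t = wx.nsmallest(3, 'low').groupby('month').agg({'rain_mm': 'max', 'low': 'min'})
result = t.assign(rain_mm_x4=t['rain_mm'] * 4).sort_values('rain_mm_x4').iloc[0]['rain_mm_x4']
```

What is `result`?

take 3 rows with smallest low:
  month  rain_mm   cond  low
1   Mar      126  cloud  -30
7   Jul      204    sun  -30
0   Jul      123   rain  -28
group by month: max(rain_mm), min(low):
       rain_mm  low
month              
Jul        204  -30
Mar        126  -30
add column rain_mm_x4 = t['rain_mm'] * 4:
       rain_mm  low  rain_mm_x4
month                          
Jul        204  -30         816
Mar        126  -30         504
sort by rain_mm_x4:
       rain_mm  low  rain_mm_x4
month                          
Mar        126  -30         504
Jul        204  -30         816
Then the value at position 0, column 'rain_mm_x4': 504

504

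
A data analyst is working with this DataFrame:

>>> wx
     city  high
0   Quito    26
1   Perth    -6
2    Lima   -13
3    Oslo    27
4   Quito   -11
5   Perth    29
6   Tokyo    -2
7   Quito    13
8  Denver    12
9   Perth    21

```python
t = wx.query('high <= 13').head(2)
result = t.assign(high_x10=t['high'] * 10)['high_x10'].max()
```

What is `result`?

-60

filter rows where high <= 13:
     city  high
1   Perth    -6
2    Lima   -13
4   Quito   -11
6   Tokyo    -2
7   Quito    13
8  Denver    12
take first 2 rows:
    city  high
1  Perth    -6
2   Lima   -13
add column high_x10 = t['high'] * 10:
    city  high  high_x10
1  Perth    -6       -60
2   Lima   -13      -130
Then the max of column 'high_x10': -60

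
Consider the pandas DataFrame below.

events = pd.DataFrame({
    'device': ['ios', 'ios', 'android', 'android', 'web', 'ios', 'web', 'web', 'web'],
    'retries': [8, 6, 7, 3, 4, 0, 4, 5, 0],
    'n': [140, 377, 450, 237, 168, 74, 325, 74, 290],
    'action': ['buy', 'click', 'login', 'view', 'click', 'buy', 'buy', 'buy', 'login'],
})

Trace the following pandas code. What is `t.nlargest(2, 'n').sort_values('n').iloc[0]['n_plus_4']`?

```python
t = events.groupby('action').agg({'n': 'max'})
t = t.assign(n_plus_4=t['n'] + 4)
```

group by action, max of n:
          n
action     
buy     325
click   377
login   450
view    237
add column n_plus_4 = t['n'] + 4:
          n  n_plus_4
action               
buy     325       329
click   377       381
login   450       454
view    237       241
take 2 rows with largest n:
          n  n_plus_4
action               
login   450       454
click   377       381
sort by n:
          n  n_plus_4
action               
click   377       381
login   450       454
value at position 0, column 'n_plus_4' → 381

381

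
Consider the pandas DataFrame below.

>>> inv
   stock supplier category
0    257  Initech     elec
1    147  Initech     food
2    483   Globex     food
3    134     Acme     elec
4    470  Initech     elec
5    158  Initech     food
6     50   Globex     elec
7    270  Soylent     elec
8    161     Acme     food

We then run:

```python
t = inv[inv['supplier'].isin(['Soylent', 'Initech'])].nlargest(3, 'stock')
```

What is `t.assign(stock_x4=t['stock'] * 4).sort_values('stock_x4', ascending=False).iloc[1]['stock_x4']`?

1080

filter rows where supplier in ['Soylent', 'Initech']:
   stock supplier category
0    257  Initech     elec
1    147  Initech     food
4    470  Initech     elec
5    158  Initech     food
7    270  Soylent     elec
take 3 rows with largest stock:
   stock supplier category
4    470  Initech     elec
7    270  Soylent     elec
0    257  Initech     elec
add column stock_x4 = t['stock'] * 4:
   stock supplier category  stock_x4
4    470  Initech     elec      1880
7    270  Soylent     elec      1080
0    257  Initech     elec      1028
sort by stock_x4 descending:
   stock supplier category  stock_x4
4    470  Initech     elec      1880
7    270  Soylent     elec      1080
0    257  Initech     elec      1028
Taking the value at position 1, column 'stock_x4' gives 1080.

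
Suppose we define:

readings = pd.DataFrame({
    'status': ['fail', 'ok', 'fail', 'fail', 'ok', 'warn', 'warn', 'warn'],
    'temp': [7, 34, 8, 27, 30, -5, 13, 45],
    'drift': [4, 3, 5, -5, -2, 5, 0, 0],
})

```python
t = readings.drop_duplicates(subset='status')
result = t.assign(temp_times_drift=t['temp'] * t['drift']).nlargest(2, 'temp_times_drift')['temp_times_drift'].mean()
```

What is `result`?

65.0

drop duplicate status (keep=first):
  status  temp  drift
0   fail     7      4
1     ok    34      3
5   warn    -5      5
add column temp_times_drift = t['temp'] * t['drift']:
  status  temp  drift  temp_times_drift
0   fail     7      4                28
1     ok    34      3               102
5   warn    -5      5               -25
take 2 rows with largest temp_times_drift:
  status  temp  drift  temp_times_drift
1     ok    34      3               102
0   fail     7      4                28
Hence 65.0.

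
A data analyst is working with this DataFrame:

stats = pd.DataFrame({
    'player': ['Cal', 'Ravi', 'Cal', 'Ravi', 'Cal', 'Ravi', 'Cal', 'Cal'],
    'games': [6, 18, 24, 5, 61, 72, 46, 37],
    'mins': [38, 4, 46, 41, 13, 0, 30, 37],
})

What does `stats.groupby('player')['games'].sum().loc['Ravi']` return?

group by player, sum of games:
player
Cal     174
Ravi     95
Name: games, dtype: int64
Taking the value at index 'Ravi' gives 95.

95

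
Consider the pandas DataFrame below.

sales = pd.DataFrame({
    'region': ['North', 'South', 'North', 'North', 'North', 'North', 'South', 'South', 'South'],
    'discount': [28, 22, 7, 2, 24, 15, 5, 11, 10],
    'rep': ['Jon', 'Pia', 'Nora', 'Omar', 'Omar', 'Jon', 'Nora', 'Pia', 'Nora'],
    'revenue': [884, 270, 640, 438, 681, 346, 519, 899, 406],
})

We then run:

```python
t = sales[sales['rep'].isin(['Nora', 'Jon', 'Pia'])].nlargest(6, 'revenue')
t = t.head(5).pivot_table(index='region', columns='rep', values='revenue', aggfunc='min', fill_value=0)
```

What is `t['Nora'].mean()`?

523.0

filter rows where rep in ['Nora', 'Jon', 'Pia']:
  region  discount   rep  revenue
0  North        28   Jon      884
1  South        22   Pia      270
2  North         7  Nora      640
5  North        15   Jon      346
6  South         5  Nora      519
7  South        11   Pia      899
8  South        10  Nora      406
take 6 rows with largest revenue:
  region  discount   rep  revenue
7  South        11   Pia      899
0  North        28   Jon      884
2  North         7  Nora      640
6  South         5  Nora      519
8  South        10  Nora      406
5  North        15   Jon      346
take first 5 rows:
  region  discount   rep  revenue
7  South        11   Pia      899
0  North        28   Jon      884
2  North         7  Nora      640
6  South         5  Nora      519
8  South        10  Nora      406
pivot: rows=region, cols=rep, min(revenue):
rep     Jon  Nora  Pia
region                
North   884   640    0
South     0   406  899
Reading off the mean of column 'Nora', we get 523.0.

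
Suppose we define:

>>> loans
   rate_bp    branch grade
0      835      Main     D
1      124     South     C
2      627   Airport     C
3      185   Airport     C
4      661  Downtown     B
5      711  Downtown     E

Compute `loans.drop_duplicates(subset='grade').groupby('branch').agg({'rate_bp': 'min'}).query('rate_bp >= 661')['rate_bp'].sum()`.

1496

drop duplicate grade (keep=first):
   rate_bp    branch grade
0      835      Main     D
1      124     South     C
4      661  Downtown     B
5      711  Downtown     E
group by branch, min of rate_bp:
          rate_bp
branch           
Downtown      661
Main          835
South         124
filter rows where rate_bp >= 661:
          rate_bp
branch           
Downtown      661
Main          835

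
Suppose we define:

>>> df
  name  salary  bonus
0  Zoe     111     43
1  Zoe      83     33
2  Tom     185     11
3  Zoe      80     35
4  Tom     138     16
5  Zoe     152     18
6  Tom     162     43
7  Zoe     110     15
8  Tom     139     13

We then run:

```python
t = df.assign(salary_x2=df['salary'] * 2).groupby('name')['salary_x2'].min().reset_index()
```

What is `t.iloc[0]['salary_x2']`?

add column salary_x2 = df['salary'] * 2:
  name  salary  bonus  salary_x2
0  Zoe     111     43        222
1  Zoe      83     33        166
2  Tom     185     11        370
3  Zoe      80     35        160
4  Tom     138     16        276
5  Zoe     152     18        304
6  Tom     162     43        324
7  Zoe     110     15        220
8  Tom     139     13        278
group by name, min of salary_x2:
name
Tom    276
Zoe    160
Name: salary_x2, dtype: int64
reset_index():
  name  salary_x2
0  Tom        276
1  Zoe        160

276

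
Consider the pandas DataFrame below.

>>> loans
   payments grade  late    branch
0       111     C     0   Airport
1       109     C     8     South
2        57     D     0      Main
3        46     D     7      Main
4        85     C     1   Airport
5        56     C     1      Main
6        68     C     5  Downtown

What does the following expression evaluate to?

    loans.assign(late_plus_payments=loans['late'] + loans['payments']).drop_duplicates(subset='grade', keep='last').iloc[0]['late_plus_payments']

53

add column late_plus_payments = loans['late'] + loans['payments']:
   payments grade  late    branch  late_plus_payments
0       111     C     0   Airport                 111
1       109     C     8     South                 117
2        57     D     0      Main                  57
3        46     D     7      Main                  53
4        85     C     1   Airport                  86
5        56     C     1      Main                  57
6        68     C     5  Downtown                  73
drop duplicate grade (keep=last):
   payments grade  late    branch  late_plus_payments
3        46     D     7      Main                  53
6        68     C     5  Downtown                  73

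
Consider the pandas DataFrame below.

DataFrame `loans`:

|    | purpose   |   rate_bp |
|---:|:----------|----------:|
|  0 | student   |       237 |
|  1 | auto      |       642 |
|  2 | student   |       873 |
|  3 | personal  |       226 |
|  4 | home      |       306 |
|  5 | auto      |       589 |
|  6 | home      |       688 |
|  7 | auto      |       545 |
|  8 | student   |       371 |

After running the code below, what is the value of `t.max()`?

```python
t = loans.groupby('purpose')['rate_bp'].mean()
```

group by purpose, mean of rate_bp:
purpose
auto        592.000000
home        497.000000
personal    226.000000
student     493.666667
Name: rate_bp, dtype: float64
Taking the max of the resulting series gives 592.0.

592.0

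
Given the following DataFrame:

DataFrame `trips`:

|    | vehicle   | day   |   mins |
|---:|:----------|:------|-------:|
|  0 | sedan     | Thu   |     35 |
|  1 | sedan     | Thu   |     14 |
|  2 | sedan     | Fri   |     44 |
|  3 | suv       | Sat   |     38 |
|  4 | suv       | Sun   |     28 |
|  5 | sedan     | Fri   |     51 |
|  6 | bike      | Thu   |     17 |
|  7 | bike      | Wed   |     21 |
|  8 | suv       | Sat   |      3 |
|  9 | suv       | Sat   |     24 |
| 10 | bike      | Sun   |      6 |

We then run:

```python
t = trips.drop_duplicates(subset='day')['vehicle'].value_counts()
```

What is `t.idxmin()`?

bike

drop duplicate day (keep=first):
  vehicle  day  mins
0   sedan  Thu    35
2   sedan  Fri    44
3     suv  Sat    38
4     suv  Sun    28
7    bike  Wed    21
value_counts of vehicle:
vehicle
sedan    2
suv      2
bike     1
Name: count, dtype: int64
label with the smallest value → bike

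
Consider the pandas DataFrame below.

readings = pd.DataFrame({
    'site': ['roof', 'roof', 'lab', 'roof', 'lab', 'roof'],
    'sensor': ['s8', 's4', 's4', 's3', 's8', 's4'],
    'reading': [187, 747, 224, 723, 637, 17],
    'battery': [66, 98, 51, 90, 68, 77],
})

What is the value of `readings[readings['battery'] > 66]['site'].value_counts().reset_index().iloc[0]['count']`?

filter rows where battery > 66:
   site sensor  reading  battery
1  roof     s4      747       98
3  roof     s3      723       90
4   lab     s8      637       68
5  roof     s4       17       77
value_counts of site:
site
roof    3
lab     1
Name: count, dtype: int64
reset_index():
   site  count
0  roof      3
1   lab      1
Reading off the value at position 0, column 'count', we get 3.

3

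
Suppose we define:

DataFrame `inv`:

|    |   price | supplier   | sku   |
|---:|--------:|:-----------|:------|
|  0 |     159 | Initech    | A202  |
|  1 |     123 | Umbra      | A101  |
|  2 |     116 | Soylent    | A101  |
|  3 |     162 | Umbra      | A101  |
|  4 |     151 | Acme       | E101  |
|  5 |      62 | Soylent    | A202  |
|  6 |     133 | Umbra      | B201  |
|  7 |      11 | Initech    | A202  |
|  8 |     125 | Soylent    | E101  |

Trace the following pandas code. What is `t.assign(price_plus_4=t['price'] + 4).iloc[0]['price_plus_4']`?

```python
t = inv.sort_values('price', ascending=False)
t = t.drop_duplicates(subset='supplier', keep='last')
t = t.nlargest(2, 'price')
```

155

sort by price descending:
   price supplier   sku
3    162    Umbra  A101
0    159  Initech  A202
4    151     Acme  E101
6    133    Umbra  B201
8    125  Soylent  E101
1    123    Umbra  A101
2    116  Soylent  A101
5     62  Soylent  A202
7     11  Initech  A202
drop duplicate supplier (keep=last):
   price supplier   sku
4    151     Acme  E101
1    123    Umbra  A101
5     62  Soylent  A202
7     11  Initech  A202
take 2 rows with largest price:
   price supplier   sku
4    151     Acme  E101
1    123    Umbra  A101
add column price_plus_4 = t['price'] + 4:
   price supplier   sku  price_plus_4
4    151     Acme  E101           155
1    123    Umbra  A101           127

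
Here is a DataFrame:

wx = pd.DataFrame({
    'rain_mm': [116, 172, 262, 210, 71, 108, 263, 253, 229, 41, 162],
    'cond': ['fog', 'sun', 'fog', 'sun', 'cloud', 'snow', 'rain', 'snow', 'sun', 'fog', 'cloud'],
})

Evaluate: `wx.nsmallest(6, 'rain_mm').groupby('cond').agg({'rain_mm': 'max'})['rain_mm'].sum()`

558

take 6 rows with smallest rain_mm:
    rain_mm   cond
9        41    fog
4        71  cloud
5       108   snow
0       116    fog
10      162  cloud
1       172    sun
group by cond, max of rain_mm:
       rain_mm
cond          
cloud      162
fog        116
snow       108
sun        172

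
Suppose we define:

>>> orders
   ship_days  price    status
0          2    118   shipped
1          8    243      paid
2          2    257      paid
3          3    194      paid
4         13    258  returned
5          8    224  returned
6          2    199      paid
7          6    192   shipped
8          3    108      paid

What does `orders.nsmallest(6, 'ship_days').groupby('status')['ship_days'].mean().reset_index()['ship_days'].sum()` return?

take 6 rows with smallest ship_days:
   ship_days  price   status
0          2    118  shipped
2          2    257     paid
6          2    199     paid
3          3    194     paid
8          3    108     paid
7          6    192  shipped
group by status, mean of ship_days:
status
paid       2.5
shipped    4.0
Name: ship_days, dtype: float64
reset_index():
    status  ship_days
0     paid        2.5
1  shipped        4.0

6.5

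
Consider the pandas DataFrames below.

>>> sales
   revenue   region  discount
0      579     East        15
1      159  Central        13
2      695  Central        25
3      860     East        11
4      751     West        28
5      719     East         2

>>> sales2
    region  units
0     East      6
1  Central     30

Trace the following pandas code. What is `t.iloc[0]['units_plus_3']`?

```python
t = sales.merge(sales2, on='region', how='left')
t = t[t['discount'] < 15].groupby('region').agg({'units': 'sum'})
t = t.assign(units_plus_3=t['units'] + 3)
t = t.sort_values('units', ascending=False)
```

merge on 'region' (how='left') → 6 rows:
   revenue   region  discount  units
0      579     East        15    6.0
1      159  Central        13   30.0
2      695  Central        25   30.0
3      860     East        11    6.0
4      751     West        28    NaN
5      719     East         2    6.0
filter rows where discount < 15:
   revenue   region  discount  units
1      159  Central        13   30.0
3      860     East        11    6.0
5      719     East         2    6.0
group by region, sum of units:
         units
region        
Central   30.0
East      12.0
add column units_plus_3 = t['units'] + 3:
         units  units_plus_3
region                      
Central   30.0          33.0
East      12.0          15.0
sort by units descending:
         units  units_plus_3
region                      
Central   30.0          33.0
East      12.0          15.0
Taking the value at position 0, column 'units_plus_3' gives 33.0.

33.0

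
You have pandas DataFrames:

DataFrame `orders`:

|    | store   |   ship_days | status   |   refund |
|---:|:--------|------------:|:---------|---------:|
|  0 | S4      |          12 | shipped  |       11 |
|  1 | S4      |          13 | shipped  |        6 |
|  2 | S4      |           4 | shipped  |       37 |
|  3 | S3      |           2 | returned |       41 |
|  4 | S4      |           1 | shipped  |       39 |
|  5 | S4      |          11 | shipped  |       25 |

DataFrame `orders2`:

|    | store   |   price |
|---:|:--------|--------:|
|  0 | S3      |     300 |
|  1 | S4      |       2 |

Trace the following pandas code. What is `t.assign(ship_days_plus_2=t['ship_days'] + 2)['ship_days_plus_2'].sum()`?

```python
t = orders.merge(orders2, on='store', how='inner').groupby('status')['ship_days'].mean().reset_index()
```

merge on 'store' (how='inner') → 6 rows:
  store  ship_days    status  refund  price
0    S4         12   shipped      11      2
1    S4         13   shipped       6      2
2    S4          4   shipped      37      2
3    S3          2  returned      41    300
4    S4          1   shipped      39      2
5    S4         11   shipped      25      2
group by status, mean of ship_days:
status
returned    2.0
shipped     8.2
Name: ship_days, dtype: float64
reset_index():
     status  ship_days
0  returned        2.0
1   shipped        8.2
add column ship_days_plus_2 = t['ship_days'] + 2:
     status  ship_days  ship_days_plus_2
0  returned        2.0               4.0
1   shipped        8.2              10.2
The sum of column 'ship_days_plus_2' is 14.2.

14.2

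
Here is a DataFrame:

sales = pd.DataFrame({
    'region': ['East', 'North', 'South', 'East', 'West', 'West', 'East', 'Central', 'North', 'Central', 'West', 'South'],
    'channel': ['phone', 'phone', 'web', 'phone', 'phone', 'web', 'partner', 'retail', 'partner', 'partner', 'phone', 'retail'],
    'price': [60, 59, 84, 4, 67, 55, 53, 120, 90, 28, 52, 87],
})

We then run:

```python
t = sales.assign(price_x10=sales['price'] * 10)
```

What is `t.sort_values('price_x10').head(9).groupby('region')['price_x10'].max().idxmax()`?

South

add column price_x10 = sales['price'] * 10:
     region  channel  price  price_x10
0      East    phone     60        600
1     North    phone     59        590
2     South      web     84        840
3      East    phone      4         40
4      West    phone     67        670
5      West      web     55        550
6      East  partner     53        530
7   Central   retail    120       1200
8     North  partner     90        900
9   Central  partner     28        280
10     West    phone     52        520
11    South   retail     87        870
sort by price_x10:
     region  channel  price  price_x10
3      East    phone      4         40
9   Central  partner     28        280
10     West    phone     52        520
6      East  partner     53        530
5      West      web     55        550
1     North    phone     59        590
0      East    phone     60        600
4      West    phone     67        670
2     South      web     84        840
11    South   retail     87        870
8     North  partner     90        900
7   Central   retail    120       1200
take first 9 rows:
     region  channel  price  price_x10
3      East    phone      4         40
9   Central  partner     28        280
10     West    phone     52        520
6      East  partner     53        530
5      West      web     55        550
1     North    phone     59        590
0      East    phone     60        600
4      West    phone     67        670
2     South      web     84        840
group by region, max of price_x10:
region
Central    280
East       600
North      590
South      840
West       670
Name: price_x10, dtype: int64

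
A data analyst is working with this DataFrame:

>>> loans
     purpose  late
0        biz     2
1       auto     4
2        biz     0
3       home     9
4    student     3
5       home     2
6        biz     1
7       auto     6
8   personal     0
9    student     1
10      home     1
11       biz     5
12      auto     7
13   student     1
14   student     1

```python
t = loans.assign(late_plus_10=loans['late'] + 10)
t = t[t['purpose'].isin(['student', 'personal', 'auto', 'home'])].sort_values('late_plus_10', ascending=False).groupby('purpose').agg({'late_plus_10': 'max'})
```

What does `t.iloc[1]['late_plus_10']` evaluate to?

add column late_plus_10 = loans['late'] + 10:
     purpose  late  late_plus_10
0        biz     2            12
1       auto     4            14
2        biz     0            10
3       home     9            19
4    student     3            13
5       home     2            12
6        biz     1            11
7       auto     6            16
8   personal     0            10
9    student     1            11
10      home     1            11
11       biz     5            15
12      auto     7            17
13   student     1            11
14   student     1            11
filter rows where purpose in ['student', 'personal', 'auto', 'home']:
     purpose  late  late_plus_10
1       auto     4            14
3       home     9            19
4    student     3            13
5       home     2            12
7       auto     6            16
8   personal     0            10
9    student     1            11
10      home     1            11
12      auto     7            17
13   student     1            11
14   student     1            11
sort by late_plus_10 descending:
     purpose  late  late_plus_10
3       home     9            19
12      auto     7            17
7       auto     6            16
1       auto     4            14
4    student     3            13
5       home     2            12
9    student     1            11
10      home     1            11
13   student     1            11
14   student     1            11
8   personal     0            10
group by purpose, max of late_plus_10:
          late_plus_10
purpose               
auto                17
home                19
personal            10
student             13
So iloc[1]['late_plus_10'] = 19.

19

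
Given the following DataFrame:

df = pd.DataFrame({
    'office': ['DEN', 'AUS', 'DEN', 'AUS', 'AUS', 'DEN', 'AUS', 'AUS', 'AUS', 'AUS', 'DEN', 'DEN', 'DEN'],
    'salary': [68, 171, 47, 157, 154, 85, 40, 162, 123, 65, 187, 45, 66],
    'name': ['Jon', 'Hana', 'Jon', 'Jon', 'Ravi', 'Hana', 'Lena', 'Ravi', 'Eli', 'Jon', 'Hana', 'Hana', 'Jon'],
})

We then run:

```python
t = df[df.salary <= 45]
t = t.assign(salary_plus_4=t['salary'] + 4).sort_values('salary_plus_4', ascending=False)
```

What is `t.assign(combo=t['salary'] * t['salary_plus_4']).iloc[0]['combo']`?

filter rows where salary <= 45:
   office  salary  name
6     AUS      40  Lena
11    DEN      45  Hana
add column salary_plus_4 = t['salary'] + 4:
   office  salary  name  salary_plus_4
6     AUS      40  Lena             44
11    DEN      45  Hana             49
sort by salary_plus_4 descending:
   office  salary  name  salary_plus_4
11    DEN      45  Hana             49
6     AUS      40  Lena             44
add column combo = t['salary'] * t['salary_plus_4']:
   office  salary  name  salary_plus_4  combo
11    DEN      45  Hana             49   2205
6     AUS      40  Lena             44   1760
So iloc[0]['combo'] = 2205.

2205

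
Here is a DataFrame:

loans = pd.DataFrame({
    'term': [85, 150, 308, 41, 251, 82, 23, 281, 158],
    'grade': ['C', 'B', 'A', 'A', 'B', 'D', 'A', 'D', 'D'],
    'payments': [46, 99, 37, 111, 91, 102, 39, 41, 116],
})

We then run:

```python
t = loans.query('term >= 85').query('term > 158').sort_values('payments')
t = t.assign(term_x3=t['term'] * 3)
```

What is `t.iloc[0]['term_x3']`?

924

filter rows where term >= 85:
   term grade  payments
0    85     C        46
1   150     B        99
2   308     A        37
4   251     B        91
7   281     D        41
8   158     D       116
filter rows where term > 158:
   term grade  payments
2   308     A        37
4   251     B        91
7   281     D        41
sort by payments:
   term grade  payments
2   308     A        37
7   281     D        41
4   251     B        91
add column term_x3 = t['term'] * 3:
   term grade  payments  term_x3
2   308     A        37      924
7   281     D        41      843
4   251     B        91      753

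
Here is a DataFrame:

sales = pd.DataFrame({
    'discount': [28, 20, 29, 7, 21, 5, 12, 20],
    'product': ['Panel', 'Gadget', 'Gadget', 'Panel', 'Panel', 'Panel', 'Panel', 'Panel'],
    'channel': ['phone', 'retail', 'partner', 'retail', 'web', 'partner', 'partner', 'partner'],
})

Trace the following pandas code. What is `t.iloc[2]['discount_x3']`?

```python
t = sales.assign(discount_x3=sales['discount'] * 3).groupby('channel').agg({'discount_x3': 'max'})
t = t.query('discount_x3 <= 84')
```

63

add column discount_x3 = sales['discount'] * 3:
   discount product  channel  discount_x3
0        28   Panel    phone           84
1        20  Gadget   retail           60
2        29  Gadget  partner           87
3         7   Panel   retail           21
4        21   Panel      web           63
5         5   Panel  partner           15
6        12   Panel  partner           36
7        20   Panel  partner           60
group by channel, max of discount_x3:
         discount_x3
channel             
partner           87
phone             84
retail            60
web               63
filter rows where discount_x3 <= 84:
         discount_x3
channel             
phone             84
retail            60
web               63
Reading off the value at position 2, column 'discount_x3', we get 63.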